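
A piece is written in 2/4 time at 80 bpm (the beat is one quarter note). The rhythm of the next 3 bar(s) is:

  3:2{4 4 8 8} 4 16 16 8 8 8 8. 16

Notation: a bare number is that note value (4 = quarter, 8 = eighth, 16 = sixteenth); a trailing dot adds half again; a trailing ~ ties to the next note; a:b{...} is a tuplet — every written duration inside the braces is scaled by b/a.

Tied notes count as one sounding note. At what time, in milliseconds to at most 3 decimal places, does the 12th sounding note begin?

note 12 onset = 23/4b = 4312.5ms

1. 0.0ms @ 0 + 500.0ms (2/3)
2. 500.0ms @ 2/3 + 500.0ms (2/3)
3. 1000.0ms @ 4/3 + 250.0ms (1/3)
4. 1250.0ms @ 5/3 + 250.0ms (1/3)
5. 1500.0ms @ 2 + 750.0ms (1)
6. 2250.0ms @ 3 + 187.5ms (1/4)
7. 2437.5ms @ 13/4 + 187.5ms (1/4)
8. 2625.0ms @ 7/2 + 375.0ms (1/2)
9. 3000.0ms @ 4 + 375.0ms (1/2)
10. 3375.0ms @ 9/2 + 375.0ms (1/2)
11. 3750.0ms @ 5 + 562.5ms (3/4)
12. 4312.5ms @ 23/4 + 187.5ms (1/4)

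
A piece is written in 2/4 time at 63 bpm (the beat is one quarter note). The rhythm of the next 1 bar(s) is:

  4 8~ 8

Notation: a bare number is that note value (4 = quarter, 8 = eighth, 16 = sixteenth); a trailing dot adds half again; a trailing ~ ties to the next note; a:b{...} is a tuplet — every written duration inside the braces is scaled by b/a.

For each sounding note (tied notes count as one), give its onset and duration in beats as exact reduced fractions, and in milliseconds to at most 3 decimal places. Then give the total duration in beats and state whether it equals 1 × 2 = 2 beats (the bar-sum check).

1) 0.0ms=0b +952.381ms=1b
2) 952.381ms=1b +952.381ms=1b
Σ=2b of 2 (63bpm 2/4) — PASS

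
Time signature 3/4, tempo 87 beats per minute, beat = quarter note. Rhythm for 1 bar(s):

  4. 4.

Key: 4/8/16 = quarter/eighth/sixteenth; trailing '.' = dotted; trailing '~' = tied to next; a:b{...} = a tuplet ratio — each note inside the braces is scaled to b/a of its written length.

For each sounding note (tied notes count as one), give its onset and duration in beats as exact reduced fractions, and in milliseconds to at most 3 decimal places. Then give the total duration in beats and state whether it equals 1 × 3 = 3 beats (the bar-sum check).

1) 0.0ms=0b +1034.483ms=3/2b
2) 1034.483ms=3/2b +1034.483ms=3/2b
Σ=3b of 3 (87bpm 3/4) — PASS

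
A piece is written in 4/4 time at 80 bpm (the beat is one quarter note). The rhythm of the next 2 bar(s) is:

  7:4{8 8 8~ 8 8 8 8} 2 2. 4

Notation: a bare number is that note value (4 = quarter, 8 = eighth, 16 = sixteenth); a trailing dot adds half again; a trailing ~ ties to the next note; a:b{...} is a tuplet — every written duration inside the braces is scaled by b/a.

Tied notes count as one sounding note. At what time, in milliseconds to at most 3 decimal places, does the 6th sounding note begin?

1. 0.0ms @ 0 + 214.286ms (2/7)
2. 214.286ms @ 2/7 + 214.286ms (2/7)
3. 428.571ms @ 4/7 + 428.571ms (4/7)
4. 857.143ms @ 8/7 + 214.286ms (2/7)
5. 1071.429ms @ 10/7 + 214.286ms (2/7)
6. 1285.714ms @ 12/7 + 214.286ms (2/7)
7. 1500.0ms @ 2 + 1500.0ms (2)
8. 3000.0ms @ 4 + 2250.0ms (3)
9. 5250.0ms @ 7 + 750.0ms (1)

note 6 onset = 12/7b = 1285.714ms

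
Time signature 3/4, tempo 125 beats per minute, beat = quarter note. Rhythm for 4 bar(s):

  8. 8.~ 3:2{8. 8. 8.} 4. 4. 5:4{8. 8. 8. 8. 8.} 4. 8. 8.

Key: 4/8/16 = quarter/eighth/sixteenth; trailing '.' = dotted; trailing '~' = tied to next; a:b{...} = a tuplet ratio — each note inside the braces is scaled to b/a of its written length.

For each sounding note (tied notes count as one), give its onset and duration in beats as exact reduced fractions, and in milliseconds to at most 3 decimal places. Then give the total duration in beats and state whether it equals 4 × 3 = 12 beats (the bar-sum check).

1) 0.0ms=0b +360.0ms=3/4b
2) 360.0ms=3/4b +600.0ms=5/4b
3) 960.0ms=2b +240.0ms=1/2b
4) 1200.0ms=5/2b +240.0ms=1/2b
5) 1440.0ms=3b +720.0ms=3/2b
6) 2160.0ms=9/2b +720.0ms=3/2b
7) 2880.0ms=6b +288.0ms=3/5b
8) 3168.0ms=33/5b +288.0ms=3/5b
9) 3456.0ms=36/5b +288.0ms=3/5b
10) 3744.0ms=39/5b +288.0ms=3/5b
11) 4032.0ms=42/5b +288.0ms=3/5b
12) 4320.0ms=9b +720.0ms=3/2b
13) 5040.0ms=21/2b +360.0ms=3/4b
14) 5400.0ms=45/4b +360.0ms=3/4b
Σ=12b of 12 (125bpm 3/4) — PASS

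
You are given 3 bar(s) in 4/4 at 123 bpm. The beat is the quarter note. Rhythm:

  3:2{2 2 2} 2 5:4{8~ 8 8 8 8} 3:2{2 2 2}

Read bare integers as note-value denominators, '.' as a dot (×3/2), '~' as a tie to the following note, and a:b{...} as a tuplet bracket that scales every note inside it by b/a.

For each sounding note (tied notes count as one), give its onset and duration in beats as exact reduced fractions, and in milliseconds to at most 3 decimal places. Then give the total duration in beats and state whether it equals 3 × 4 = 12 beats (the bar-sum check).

1) 0.0ms=0b +650.407ms=4/3b
2) 650.407ms=4/3b +650.407ms=4/3b
3) 1300.813ms=8/3b +650.407ms=4/3b
4) 1951.22ms=4b +975.61ms=2b
5) 2926.829ms=6b +390.244ms=4/5b
6) 3317.073ms=34/5b +195.122ms=2/5b
7) 3512.195ms=36/5b +195.122ms=2/5b
8) 3707.317ms=38/5b +195.122ms=2/5b
9) 3902.439ms=8b +650.407ms=4/3b
10) 4552.846ms=28/3b +650.407ms=4/3b
11) 5203.252ms=32/3b +650.407ms=4/3b
Σ=12b of 12 (123bpm 4/4) — PASS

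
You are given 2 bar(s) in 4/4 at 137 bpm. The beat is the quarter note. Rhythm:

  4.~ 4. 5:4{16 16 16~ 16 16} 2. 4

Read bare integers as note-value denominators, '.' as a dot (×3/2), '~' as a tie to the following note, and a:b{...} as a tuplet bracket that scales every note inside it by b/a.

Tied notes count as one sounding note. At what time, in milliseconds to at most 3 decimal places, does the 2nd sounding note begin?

note 2 onset = 3b = 1313.869ms

1. 0.0ms @ 0 + 1313.869ms (3)
2. 1313.869ms @ 3 + 87.591ms (1/5)
3. 1401.46ms @ 16/5 + 87.591ms (1/5)
4. 1489.051ms @ 17/5 + 175.182ms (2/5)
5. 1664.234ms @ 19/5 + 87.591ms (1/5)
6. 1751.825ms @ 4 + 1313.869ms (3)
7. 3065.693ms @ 7 + 437.956ms (1)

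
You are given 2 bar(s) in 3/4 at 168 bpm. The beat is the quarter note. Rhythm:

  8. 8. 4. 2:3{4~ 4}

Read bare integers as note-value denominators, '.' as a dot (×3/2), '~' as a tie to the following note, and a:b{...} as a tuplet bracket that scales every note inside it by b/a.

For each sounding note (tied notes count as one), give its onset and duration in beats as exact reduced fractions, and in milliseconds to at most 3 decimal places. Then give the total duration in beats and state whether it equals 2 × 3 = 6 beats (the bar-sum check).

1) 0.0ms=0b +267.857ms=3/4b
2) 267.857ms=3/4b +267.857ms=3/4b
3) 535.714ms=3/2b +535.714ms=3/2b
4) 1071.429ms=3b +1071.429ms=3b
Σ=6b of 6 (168bpm 3/4) — PASS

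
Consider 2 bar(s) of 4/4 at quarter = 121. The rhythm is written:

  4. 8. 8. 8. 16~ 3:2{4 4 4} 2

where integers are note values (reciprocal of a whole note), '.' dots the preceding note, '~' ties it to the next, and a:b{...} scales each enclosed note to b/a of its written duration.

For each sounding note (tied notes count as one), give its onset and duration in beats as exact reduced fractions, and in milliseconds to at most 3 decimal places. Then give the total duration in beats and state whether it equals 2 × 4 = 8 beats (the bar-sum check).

1) 0.0ms=0b +743.802ms=3/2b
2) 743.802ms=3/2b +371.901ms=3/4b
3) 1115.702ms=9/4b +371.901ms=3/4b
4) 1487.603ms=3b +371.901ms=3/4b
5) 1859.504ms=15/4b +454.545ms=11/12b
6) 2314.05ms=14/3b +330.579ms=2/3b
7) 2644.628ms=16/3b +330.579ms=2/3b
8) 2975.207ms=6b +991.736ms=2b
Σ=8b of 8 (121bpm 4/4) — PASS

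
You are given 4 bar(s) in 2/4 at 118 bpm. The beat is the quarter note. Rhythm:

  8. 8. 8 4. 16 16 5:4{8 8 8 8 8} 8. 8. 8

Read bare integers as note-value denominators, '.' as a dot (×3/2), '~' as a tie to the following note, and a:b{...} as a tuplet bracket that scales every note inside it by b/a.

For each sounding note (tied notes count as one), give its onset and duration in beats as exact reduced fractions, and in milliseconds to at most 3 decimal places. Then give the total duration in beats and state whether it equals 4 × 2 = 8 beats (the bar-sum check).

1) 0.0ms=0b +381.356ms=3/4b
2) 381.356ms=3/4b +381.356ms=3/4b
3) 762.712ms=3/2b +254.237ms=1/2b
4) 1016.949ms=2b +762.712ms=3/2b
5) 1779.661ms=7/2b +127.119ms=1/4b
6) 1906.78ms=15/4b +127.119ms=1/4b
7) 2033.898ms=4b +203.39ms=2/5b
8) 2237.288ms=22/5b +203.39ms=2/5b
9) 2440.678ms=24/5b +203.39ms=2/5b
10) 2644.068ms=26/5b +203.39ms=2/5b
11) 2847.458ms=28/5b +203.39ms=2/5b
12) 3050.847ms=6b +381.356ms=3/4b
13) 3432.203ms=27/4b +381.356ms=3/4b
14) 3813.559ms=15/2b +254.237ms=1/2b
Σ=8b of 8 (118bpm 2/4) — PASS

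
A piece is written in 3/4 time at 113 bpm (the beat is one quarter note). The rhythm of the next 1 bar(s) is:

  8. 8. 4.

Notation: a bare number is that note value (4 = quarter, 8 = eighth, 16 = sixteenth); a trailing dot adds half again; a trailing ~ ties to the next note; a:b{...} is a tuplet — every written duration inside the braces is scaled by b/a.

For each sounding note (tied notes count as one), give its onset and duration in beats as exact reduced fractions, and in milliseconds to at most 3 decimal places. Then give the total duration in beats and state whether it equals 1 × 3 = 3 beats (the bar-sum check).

1) 0.0ms=0b +398.23ms=3/4b
2) 398.23ms=3/4b +398.23ms=3/4b
3) 796.46ms=3/2b +796.46ms=3/2b
Σ=3b of 3 (113bpm 3/4) — PASS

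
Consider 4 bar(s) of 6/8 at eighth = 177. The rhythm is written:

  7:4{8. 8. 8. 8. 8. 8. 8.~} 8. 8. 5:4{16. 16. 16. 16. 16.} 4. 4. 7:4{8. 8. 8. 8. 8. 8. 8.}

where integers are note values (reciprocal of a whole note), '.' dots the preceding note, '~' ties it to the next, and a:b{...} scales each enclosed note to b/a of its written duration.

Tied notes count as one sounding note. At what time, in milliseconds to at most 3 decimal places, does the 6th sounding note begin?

note 6 onset = 30/7b = 1452.785ms

1. 0.0ms @ 0 + 290.557ms (6/7)
2. 290.557ms @ 6/7 + 290.557ms (6/7)
3. 581.114ms @ 12/7 + 290.557ms (6/7)
4. 871.671ms @ 18/7 + 290.557ms (6/7)
5. 1162.228ms @ 24/7 + 290.557ms (6/7)
6. 1452.785ms @ 30/7 + 290.557ms (6/7)
7. 1743.341ms @ 36/7 + 799.031ms (33/14)
8. 2542.373ms @ 15/2 + 508.475ms (3/2)
9. 3050.847ms @ 9 + 203.39ms (3/5)
10. 3254.237ms @ 48/5 + 203.39ms (3/5)
11. 3457.627ms @ 51/5 + 203.39ms (3/5)
12. 3661.017ms @ 54/5 + 203.39ms (3/5)
13. 3864.407ms @ 57/5 + 203.39ms (3/5)
14. 4067.797ms @ 12 + 1016.949ms (3)
15. 5084.746ms @ 15 + 1016.949ms (3)
16. 6101.695ms @ 18 + 290.557ms (6/7)
17. 6392.252ms @ 132/7 + 290.557ms (6/7)
18. 6682.809ms @ 138/7 + 290.557ms (6/7)
19. 6973.366ms @ 144/7 + 290.557ms (6/7)
20. 7263.923ms @ 150/7 + 290.557ms (6/7)
21. 7554.479ms @ 156/7 + 290.557ms (6/7)
22. 7845.036ms @ 162/7 + 290.557ms (6/7)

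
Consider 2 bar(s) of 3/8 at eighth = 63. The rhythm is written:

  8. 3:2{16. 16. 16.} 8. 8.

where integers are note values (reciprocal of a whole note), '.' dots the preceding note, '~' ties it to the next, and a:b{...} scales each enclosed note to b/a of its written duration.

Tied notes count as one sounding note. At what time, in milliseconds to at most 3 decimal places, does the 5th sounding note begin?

note 5 onset = 3b = 2857.143ms

1. 0.0ms @ 0 + 1428.571ms (3/2)
2. 1428.571ms @ 3/2 + 476.19ms (1/2)
3. 1904.762ms @ 2 + 476.19ms (1/2)
4. 2380.952ms @ 5/2 + 476.19ms (1/2)
5. 2857.143ms @ 3 + 1428.571ms (3/2)
6. 4285.714ms @ 9/2 + 1428.571ms (3/2)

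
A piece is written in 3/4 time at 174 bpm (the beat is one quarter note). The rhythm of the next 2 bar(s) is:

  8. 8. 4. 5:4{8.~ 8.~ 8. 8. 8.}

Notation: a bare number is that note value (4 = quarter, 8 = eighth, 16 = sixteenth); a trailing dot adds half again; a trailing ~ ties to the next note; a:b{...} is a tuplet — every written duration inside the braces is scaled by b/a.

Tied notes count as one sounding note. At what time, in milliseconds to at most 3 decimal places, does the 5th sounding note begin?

note 5 onset = 24/5b = 1655.172ms

1. 0.0ms @ 0 + 258.621ms (3/4)
2. 258.621ms @ 3/4 + 258.621ms (3/4)
3. 517.241ms @ 3/2 + 517.241ms (3/2)
4. 1034.483ms @ 3 + 620.69ms (9/5)
5. 1655.172ms @ 24/5 + 206.897ms (3/5)
6. 1862.069ms @ 27/5 + 206.897ms (3/5)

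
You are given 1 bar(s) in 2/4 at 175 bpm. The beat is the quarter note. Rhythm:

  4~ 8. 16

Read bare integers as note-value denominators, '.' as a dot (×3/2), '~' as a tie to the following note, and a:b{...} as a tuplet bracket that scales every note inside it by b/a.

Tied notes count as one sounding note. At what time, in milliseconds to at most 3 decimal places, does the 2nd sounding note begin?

note 2 onset = 7/4b = 600.0ms

1. 0.0ms @ 0 + 600.0ms (7/4)
2. 600.0ms @ 7/4 + 85.714ms (1/4)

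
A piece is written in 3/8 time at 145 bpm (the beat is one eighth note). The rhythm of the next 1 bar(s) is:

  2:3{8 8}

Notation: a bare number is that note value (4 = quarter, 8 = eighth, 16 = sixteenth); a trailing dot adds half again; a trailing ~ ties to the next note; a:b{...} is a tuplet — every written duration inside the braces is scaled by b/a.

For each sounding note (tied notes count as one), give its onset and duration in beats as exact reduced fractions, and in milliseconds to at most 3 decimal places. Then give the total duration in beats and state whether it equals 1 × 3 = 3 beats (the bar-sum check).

1) 0.0ms=0b +620.69ms=3/2b
2) 620.69ms=3/2b +620.69ms=3/2b
Σ=3b of 3 (145bpm 3/8) — PASS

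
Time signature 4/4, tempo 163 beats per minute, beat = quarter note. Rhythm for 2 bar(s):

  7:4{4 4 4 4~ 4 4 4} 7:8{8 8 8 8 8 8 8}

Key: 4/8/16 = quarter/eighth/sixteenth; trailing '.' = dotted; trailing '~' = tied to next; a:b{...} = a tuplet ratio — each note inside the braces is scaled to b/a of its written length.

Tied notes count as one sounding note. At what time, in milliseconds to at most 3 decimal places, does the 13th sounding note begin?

1. 0.0ms @ 0 + 210.342ms (4/7)
2. 210.342ms @ 4/7 + 210.342ms (4/7)
3. 420.684ms @ 8/7 + 210.342ms (4/7)
4. 631.025ms @ 12/7 + 420.684ms (8/7)
5. 1051.709ms @ 20/7 + 210.342ms (4/7)
6. 1262.051ms @ 24/7 + 210.342ms (4/7)
7. 1472.393ms @ 4 + 210.342ms (4/7)
8. 1682.734ms @ 32/7 + 210.342ms (4/7)
9. 1893.076ms @ 36/7 + 210.342ms (4/7)
10. 2103.418ms @ 40/7 + 210.342ms (4/7)
11. 2313.76ms @ 44/7 + 210.342ms (4/7)
12. 2524.102ms @ 48/7 + 210.342ms (4/7)
13. 2734.443ms @ 52/7 + 210.342ms (4/7)

note 13 onset = 52/7b = 2734.443ms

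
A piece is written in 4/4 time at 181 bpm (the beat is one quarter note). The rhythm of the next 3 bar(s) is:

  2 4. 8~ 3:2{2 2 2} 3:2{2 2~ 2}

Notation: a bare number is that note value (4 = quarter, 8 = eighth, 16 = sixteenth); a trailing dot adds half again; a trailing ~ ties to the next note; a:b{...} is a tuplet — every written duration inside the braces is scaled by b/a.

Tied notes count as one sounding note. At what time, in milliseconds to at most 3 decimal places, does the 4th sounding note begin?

note 4 onset = 16/3b = 1767.956ms

1. 0.0ms @ 0 + 662.983ms (2)
2. 662.983ms @ 2 + 497.238ms (3/2)
3. 1160.221ms @ 7/2 + 607.735ms (11/6)
4. 1767.956ms @ 16/3 + 441.989ms (4/3)
5. 2209.945ms @ 20/3 + 441.989ms (4/3)
6. 2651.934ms @ 8 + 441.989ms (4/3)
7. 3093.923ms @ 28/3 + 883.978ms (8/3)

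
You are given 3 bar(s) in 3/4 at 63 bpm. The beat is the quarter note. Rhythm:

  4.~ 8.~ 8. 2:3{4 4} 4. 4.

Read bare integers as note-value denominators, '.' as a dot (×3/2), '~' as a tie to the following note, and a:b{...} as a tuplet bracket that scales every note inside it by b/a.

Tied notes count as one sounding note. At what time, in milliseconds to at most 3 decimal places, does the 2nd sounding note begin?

note 2 onset = 3b = 2857.143ms

1. 0.0ms @ 0 + 2857.143ms (3)
2. 2857.143ms @ 3 + 1428.571ms (3/2)
3. 4285.714ms @ 9/2 + 1428.571ms (3/2)
4. 5714.286ms @ 6 + 1428.571ms (3/2)
5. 7142.857ms @ 15/2 + 1428.571ms (3/2)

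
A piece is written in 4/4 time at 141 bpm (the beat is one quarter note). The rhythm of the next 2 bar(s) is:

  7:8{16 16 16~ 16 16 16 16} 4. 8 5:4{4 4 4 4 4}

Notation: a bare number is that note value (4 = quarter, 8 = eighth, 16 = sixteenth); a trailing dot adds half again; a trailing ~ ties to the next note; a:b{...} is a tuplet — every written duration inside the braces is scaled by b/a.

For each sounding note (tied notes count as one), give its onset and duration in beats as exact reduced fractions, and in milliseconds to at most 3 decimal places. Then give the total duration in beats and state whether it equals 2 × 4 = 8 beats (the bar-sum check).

1) 0.0ms=0b +121.581ms=2/7b
2) 121.581ms=2/7b +121.581ms=2/7b
3) 243.161ms=4/7b +243.161ms=4/7b
4) 486.322ms=8/7b +121.581ms=2/7b
5) 607.903ms=10/7b +121.581ms=2/7b
6) 729.483ms=12/7b +121.581ms=2/7b
7) 851.064ms=2b +638.298ms=3/2b
8) 1489.362ms=7/2b +212.766ms=1/2b
9) 1702.128ms=4b +340.426ms=4/5b
10) 2042.553ms=24/5b +340.426ms=4/5b
11) 2382.979ms=28/5b +340.426ms=4/5b
12) 2723.404ms=32/5b +340.426ms=4/5b
13) 3063.83ms=36/5b +340.426ms=4/5b
Σ=8b of 8 (141bpm 4/4) — PASS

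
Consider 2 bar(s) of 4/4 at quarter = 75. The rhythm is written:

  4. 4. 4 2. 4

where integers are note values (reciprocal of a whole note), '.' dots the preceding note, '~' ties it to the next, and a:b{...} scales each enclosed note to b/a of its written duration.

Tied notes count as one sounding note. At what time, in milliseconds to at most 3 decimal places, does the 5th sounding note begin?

1. 0.0ms @ 0 + 1200.0ms (3/2)
2. 1200.0ms @ 3/2 + 1200.0ms (3/2)
3. 2400.0ms @ 3 + 800.0ms (1)
4. 3200.0ms @ 4 + 2400.0ms (3)
5. 5600.0ms @ 7 + 800.0ms (1)

note 5 onset = 7b = 5600.0ms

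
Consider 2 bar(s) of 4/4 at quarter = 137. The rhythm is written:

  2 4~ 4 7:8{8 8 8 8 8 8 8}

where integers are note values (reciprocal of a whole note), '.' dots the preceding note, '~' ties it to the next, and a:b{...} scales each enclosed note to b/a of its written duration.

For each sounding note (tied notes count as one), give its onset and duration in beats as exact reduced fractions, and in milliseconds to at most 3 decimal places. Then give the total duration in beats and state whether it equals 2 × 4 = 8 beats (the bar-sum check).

1) 0.0ms=0b +875.912ms=2b
2) 875.912ms=2b +875.912ms=2b
3) 1751.825ms=4b +250.261ms=4/7b
4) 2002.086ms=32/7b +250.261ms=4/7b
5) 2252.346ms=36/7b +250.261ms=4/7b
6) 2502.607ms=40/7b +250.261ms=4/7b
7) 2752.868ms=44/7b +250.261ms=4/7b
8) 3003.128ms=48/7b +250.261ms=4/7b
9) 3253.389ms=52/7b +250.261ms=4/7b
Σ=8b of 8 (137bpm 4/4) — PASS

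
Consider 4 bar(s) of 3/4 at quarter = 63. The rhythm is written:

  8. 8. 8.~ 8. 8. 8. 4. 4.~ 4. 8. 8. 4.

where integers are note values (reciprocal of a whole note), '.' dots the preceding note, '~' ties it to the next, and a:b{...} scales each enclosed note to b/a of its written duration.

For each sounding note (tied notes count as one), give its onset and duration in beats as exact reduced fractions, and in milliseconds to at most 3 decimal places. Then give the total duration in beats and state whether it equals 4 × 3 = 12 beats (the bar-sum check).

1) 0.0ms=0b +714.286ms=3/4b
2) 714.286ms=3/4b +714.286ms=3/4b
3) 1428.571ms=3/2b +1428.571ms=3/2b
4) 2857.143ms=3b +714.286ms=3/4b
5) 3571.429ms=15/4b +714.286ms=3/4b
6) 4285.714ms=9/2b +1428.571ms=3/2b
7) 5714.286ms=6b +2857.143ms=3b
8) 8571.429ms=9b +714.286ms=3/4b
9) 9285.714ms=39/4b +714.286ms=3/4b
10) 10000.0ms=21/2b +1428.571ms=3/2b
Σ=12b of 12 (63bpm 3/4) — PASS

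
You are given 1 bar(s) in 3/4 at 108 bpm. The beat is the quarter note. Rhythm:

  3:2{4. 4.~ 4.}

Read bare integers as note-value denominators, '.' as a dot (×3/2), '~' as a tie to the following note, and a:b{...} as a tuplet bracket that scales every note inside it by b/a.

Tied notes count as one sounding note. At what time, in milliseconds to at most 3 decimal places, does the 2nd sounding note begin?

1. 0.0ms @ 0 + 555.556ms (1)
2. 555.556ms @ 1 + 1111.111ms (2)

note 2 onset = 1b = 555.556ms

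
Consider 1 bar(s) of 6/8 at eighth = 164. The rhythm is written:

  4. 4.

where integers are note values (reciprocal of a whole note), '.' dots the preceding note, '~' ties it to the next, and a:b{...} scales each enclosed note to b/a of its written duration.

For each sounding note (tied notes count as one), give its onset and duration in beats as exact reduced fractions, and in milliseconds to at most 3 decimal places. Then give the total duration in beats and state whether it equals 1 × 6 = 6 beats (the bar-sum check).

1) 0.0ms=0b +1097.561ms=3b
2) 1097.561ms=3b +1097.561ms=3b
Σ=6b of 6 (164bpm 6/8) — PASS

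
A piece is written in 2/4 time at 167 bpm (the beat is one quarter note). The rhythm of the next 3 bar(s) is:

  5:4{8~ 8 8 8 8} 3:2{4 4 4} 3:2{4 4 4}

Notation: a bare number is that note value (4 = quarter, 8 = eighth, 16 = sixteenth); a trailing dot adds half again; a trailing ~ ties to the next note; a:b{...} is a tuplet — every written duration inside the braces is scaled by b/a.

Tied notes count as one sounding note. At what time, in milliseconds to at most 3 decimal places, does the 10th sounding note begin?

note 10 onset = 16/3b = 1916.168ms

1. 0.0ms @ 0 + 287.425ms (4/5)
2. 287.425ms @ 4/5 + 143.713ms (2/5)
3. 431.138ms @ 6/5 + 143.713ms (2/5)
4. 574.85ms @ 8/5 + 143.713ms (2/5)
5. 718.563ms @ 2 + 239.521ms (2/3)
6. 958.084ms @ 8/3 + 239.521ms (2/3)
7. 1197.605ms @ 10/3 + 239.521ms (2/3)
8. 1437.126ms @ 4 + 239.521ms (2/3)
9. 1676.647ms @ 14/3 + 239.521ms (2/3)
10. 1916.168ms @ 16/3 + 239.521ms (2/3)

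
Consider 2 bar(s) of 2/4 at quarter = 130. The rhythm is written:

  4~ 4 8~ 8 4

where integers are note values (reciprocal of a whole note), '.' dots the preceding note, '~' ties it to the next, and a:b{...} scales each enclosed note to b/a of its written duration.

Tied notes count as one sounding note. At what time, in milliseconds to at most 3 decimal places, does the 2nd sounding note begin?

note 2 onset = 2b = 923.077ms

1. 0.0ms @ 0 + 923.077ms (2)
2. 923.077ms @ 2 + 461.538ms (1)
3. 1384.615ms @ 3 + 461.538ms (1)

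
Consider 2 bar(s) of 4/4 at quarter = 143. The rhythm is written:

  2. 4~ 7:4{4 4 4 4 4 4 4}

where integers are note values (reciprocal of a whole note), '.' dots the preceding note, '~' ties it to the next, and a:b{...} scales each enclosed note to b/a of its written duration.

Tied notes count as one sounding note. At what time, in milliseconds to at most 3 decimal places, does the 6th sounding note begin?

note 6 onset = 44/7b = 2637.363ms

1. 0.0ms @ 0 + 1258.741ms (3)
2. 1258.741ms @ 3 + 659.341ms (11/7)
3. 1918.082ms @ 32/7 + 239.76ms (4/7)
4. 2157.842ms @ 36/7 + 239.76ms (4/7)
5. 2397.602ms @ 40/7 + 239.76ms (4/7)
6. 2637.363ms @ 44/7 + 239.76ms (4/7)
7. 2877.123ms @ 48/7 + 239.76ms (4/7)
8. 3116.883ms @ 52/7 + 239.76ms (4/7)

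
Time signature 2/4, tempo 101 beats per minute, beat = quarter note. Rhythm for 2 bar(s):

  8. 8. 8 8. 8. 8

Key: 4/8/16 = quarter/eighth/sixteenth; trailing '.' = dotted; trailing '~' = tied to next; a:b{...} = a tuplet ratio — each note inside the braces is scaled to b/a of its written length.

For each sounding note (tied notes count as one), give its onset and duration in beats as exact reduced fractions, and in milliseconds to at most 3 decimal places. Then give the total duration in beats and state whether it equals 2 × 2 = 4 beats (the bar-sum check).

1) 0.0ms=0b +445.545ms=3/4b
2) 445.545ms=3/4b +445.545ms=3/4b
3) 891.089ms=3/2b +297.03ms=1/2b
4) 1188.119ms=2b +445.545ms=3/4b
5) 1633.663ms=11/4b +445.545ms=3/4b
6) 2079.208ms=7/2b +297.03ms=1/2b
Σ=4b of 4 (101bpm 2/4) — PASS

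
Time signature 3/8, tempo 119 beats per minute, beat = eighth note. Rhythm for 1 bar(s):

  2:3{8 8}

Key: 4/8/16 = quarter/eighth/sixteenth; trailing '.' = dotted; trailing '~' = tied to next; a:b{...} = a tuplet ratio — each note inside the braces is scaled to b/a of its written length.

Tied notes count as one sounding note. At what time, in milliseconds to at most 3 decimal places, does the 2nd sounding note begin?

note 2 onset = 3/2b = 756.303ms

1. 0.0ms @ 0 + 756.303ms (3/2)
2. 756.303ms @ 3/2 + 756.303ms (3/2)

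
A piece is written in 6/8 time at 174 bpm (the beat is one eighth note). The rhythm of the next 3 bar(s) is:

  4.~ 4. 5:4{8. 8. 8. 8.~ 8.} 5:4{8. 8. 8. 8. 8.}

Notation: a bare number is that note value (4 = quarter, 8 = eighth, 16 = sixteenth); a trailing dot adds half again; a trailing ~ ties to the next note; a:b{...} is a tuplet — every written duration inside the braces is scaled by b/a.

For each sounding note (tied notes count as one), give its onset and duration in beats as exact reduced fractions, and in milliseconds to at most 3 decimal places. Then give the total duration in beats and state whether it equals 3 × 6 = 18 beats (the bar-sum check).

1) 0.0ms=0b +2068.966ms=6b
2) 2068.966ms=6b +413.793ms=6/5b
3) 2482.759ms=36/5b +413.793ms=6/5b
4) 2896.552ms=42/5b +413.793ms=6/5b
5) 3310.345ms=48/5b +827.586ms=12/5b
6) 4137.931ms=12b +413.793ms=6/5b
7) 4551.724ms=66/5b +413.793ms=6/5b
8) 4965.517ms=72/5b +413.793ms=6/5b
9) 5379.31ms=78/5b +413.793ms=6/5b
10) 5793.103ms=84/5b +413.793ms=6/5b
Σ=18b of 18 (174bpm 6/8) — PASS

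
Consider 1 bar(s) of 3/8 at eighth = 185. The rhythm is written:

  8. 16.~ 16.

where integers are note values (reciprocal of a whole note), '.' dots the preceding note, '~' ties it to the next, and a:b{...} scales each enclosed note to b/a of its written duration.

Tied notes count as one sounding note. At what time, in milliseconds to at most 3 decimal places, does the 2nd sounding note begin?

note 2 onset = 3/2b = 486.486ms

1. 0.0ms @ 0 + 486.486ms (3/2)
2. 486.486ms @ 3/2 + 486.486ms (3/2)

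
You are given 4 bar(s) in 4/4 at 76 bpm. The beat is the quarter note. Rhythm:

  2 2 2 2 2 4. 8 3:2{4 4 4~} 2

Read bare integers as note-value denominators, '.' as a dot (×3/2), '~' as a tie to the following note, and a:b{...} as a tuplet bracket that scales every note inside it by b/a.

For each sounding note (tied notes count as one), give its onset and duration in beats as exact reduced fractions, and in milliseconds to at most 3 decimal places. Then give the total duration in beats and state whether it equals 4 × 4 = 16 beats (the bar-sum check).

1) 0.0ms=0b +1578.947ms=2b
2) 1578.947ms=2b +1578.947ms=2b
3) 3157.895ms=4b +1578.947ms=2b
4) 4736.842ms=6b +1578.947ms=2b
5) 6315.789ms=8b +1578.947ms=2b
6) 7894.737ms=10b +1184.211ms=3/2b
7) 9078.947ms=23/2b +394.737ms=1/2b
8) 9473.684ms=12b +526.316ms=2/3b
9) 10000.0ms=38/3b +526.316ms=2/3b
10) 10526.316ms=40/3b +2105.263ms=8/3b
Σ=16b of 16 (76bpm 4/4) — PASS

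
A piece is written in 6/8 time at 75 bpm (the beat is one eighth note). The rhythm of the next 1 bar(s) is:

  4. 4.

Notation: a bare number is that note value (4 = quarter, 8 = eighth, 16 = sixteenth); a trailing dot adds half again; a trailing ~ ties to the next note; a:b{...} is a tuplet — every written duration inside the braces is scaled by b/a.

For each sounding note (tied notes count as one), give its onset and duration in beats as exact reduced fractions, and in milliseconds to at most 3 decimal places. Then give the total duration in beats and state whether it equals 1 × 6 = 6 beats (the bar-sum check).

1) 0.0ms=0b +2400.0ms=3b
2) 2400.0ms=3b +2400.0ms=3b
Σ=6b of 6 (75bpm 6/8) — PASS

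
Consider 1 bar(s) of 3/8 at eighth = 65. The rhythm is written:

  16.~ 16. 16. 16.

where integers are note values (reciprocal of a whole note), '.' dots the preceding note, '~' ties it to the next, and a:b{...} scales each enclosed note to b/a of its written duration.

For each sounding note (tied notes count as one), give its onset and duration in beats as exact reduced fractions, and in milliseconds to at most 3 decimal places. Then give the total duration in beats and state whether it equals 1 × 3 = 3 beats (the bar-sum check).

1) 0.0ms=0b +1384.615ms=3/2b
2) 1384.615ms=3/2b +692.308ms=3/4b
3) 2076.923ms=9/4b +692.308ms=3/4b
Σ=3b of 3 (65bpm 3/8) — PASS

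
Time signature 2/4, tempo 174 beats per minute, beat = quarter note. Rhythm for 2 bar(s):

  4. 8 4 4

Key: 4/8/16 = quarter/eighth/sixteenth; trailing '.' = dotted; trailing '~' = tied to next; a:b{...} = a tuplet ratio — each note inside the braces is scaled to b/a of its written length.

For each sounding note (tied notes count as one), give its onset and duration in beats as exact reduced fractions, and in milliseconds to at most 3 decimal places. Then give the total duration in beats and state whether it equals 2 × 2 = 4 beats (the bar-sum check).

1) 0.0ms=0b +517.241ms=3/2b
2) 517.241ms=3/2b +172.414ms=1/2b
3) 689.655ms=2b +344.828ms=1b
4) 1034.483ms=3b +344.828ms=1b
Σ=4b of 4 (174bpm 2/4) — PASS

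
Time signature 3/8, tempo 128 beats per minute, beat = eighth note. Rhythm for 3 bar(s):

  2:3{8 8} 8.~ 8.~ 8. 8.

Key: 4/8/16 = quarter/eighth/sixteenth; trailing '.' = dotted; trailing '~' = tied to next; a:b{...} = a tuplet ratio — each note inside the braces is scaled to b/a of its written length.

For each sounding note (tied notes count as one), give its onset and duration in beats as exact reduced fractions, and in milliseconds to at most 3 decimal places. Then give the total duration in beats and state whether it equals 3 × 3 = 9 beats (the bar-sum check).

1) 0.0ms=0b +703.125ms=3/2b
2) 703.125ms=3/2b +703.125ms=3/2b
3) 1406.25ms=3b +2109.375ms=9/2b
4) 3515.625ms=15/2b +703.125ms=3/2b
Σ=9b of 9 (128bpm 3/8) — PASS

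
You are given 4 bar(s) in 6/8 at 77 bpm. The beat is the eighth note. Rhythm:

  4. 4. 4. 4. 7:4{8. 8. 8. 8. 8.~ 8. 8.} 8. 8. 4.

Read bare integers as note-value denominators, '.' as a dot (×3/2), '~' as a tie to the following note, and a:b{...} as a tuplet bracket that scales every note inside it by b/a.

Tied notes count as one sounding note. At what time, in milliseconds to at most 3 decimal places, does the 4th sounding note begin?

note 4 onset = 9b = 7012.987ms

1. 0.0ms @ 0 + 2337.662ms (3)
2. 2337.662ms @ 3 + 2337.662ms (3)
3. 4675.325ms @ 6 + 2337.662ms (3)
4. 7012.987ms @ 9 + 2337.662ms (3)
5. 9350.649ms @ 12 + 667.904ms (6/7)
6. 10018.553ms @ 90/7 + 667.904ms (6/7)
7. 10686.456ms @ 96/7 + 667.904ms (6/7)
8. 11354.36ms @ 102/7 + 667.904ms (6/7)
9. 12022.263ms @ 108/7 + 1335.807ms (12/7)
10. 13358.071ms @ 120/7 + 667.904ms (6/7)
11. 14025.974ms @ 18 + 1168.831ms (3/2)
12. 15194.805ms @ 39/2 + 1168.831ms (3/2)
13. 16363.636ms @ 21 + 2337.662ms (3)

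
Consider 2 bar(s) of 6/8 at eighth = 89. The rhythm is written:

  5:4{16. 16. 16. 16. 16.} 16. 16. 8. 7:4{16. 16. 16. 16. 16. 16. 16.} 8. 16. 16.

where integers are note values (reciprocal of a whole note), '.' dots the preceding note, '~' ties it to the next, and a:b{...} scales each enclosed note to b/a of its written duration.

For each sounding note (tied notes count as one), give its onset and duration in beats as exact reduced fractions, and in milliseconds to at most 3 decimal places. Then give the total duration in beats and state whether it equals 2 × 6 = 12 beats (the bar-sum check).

1) 0.0ms=0b +404.494ms=3/5b
2) 404.494ms=3/5b +404.494ms=3/5b
3) 808.989ms=6/5b +404.494ms=3/5b
4) 1213.483ms=9/5b +404.494ms=3/5b
5) 1617.978ms=12/5b +404.494ms=3/5b
6) 2022.472ms=3b +505.618ms=3/4b
7) 2528.09ms=15/4b +505.618ms=3/4b
8) 3033.708ms=9/2b +1011.236ms=3/2b
9) 4044.944ms=6b +288.925ms=3/7b
10) 4333.868ms=45/7b +288.925ms=3/7b
11) 4622.793ms=48/7b +288.925ms=3/7b
12) 4911.717ms=51/7b +288.925ms=3/7b
13) 5200.642ms=54/7b +288.925ms=3/7b
14) 5489.567ms=57/7b +288.925ms=3/7b
15) 5778.491ms=60/7b +288.925ms=3/7b
16) 6067.416ms=9b +1011.236ms=3/2b
17) 7078.652ms=21/2b +505.618ms=3/4b
18) 7584.27ms=45/4b +505.618ms=3/4b
Σ=12b of 12 (89bpm 6/8) — PASS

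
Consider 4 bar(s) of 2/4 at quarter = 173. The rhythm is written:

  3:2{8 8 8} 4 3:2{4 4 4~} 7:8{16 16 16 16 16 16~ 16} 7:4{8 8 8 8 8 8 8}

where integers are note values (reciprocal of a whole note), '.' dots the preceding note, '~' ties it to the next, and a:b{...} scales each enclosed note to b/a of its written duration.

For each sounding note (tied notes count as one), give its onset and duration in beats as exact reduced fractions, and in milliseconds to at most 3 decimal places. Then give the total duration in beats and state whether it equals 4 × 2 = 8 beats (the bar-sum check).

1) 0.0ms=0b +115.607ms=1/3b
2) 115.607ms=1/3b +115.607ms=1/3b
3) 231.214ms=2/3b +115.607ms=1/3b
4) 346.821ms=1b +346.821ms=1b
5) 693.642ms=2b +231.214ms=2/3b
6) 924.855ms=8/3b +231.214ms=2/3b
7) 1156.069ms=10/3b +330.306ms=20/21b
8) 1486.375ms=30/7b +99.092ms=2/7b
9) 1585.467ms=32/7b +99.092ms=2/7b
10) 1684.558ms=34/7b +99.092ms=2/7b
11) 1783.65ms=36/7b +99.092ms=2/7b
12) 1882.742ms=38/7b +198.183ms=4/7b
13) 2080.925ms=6b +99.092ms=2/7b
14) 2180.017ms=44/7b +99.092ms=2/7b
15) 2279.108ms=46/7b +99.092ms=2/7b
16) 2378.2ms=48/7b +99.092ms=2/7b
17) 2477.291ms=50/7b +99.092ms=2/7b
18) 2576.383ms=52/7b +99.092ms=2/7b
19) 2675.475ms=54/7b +99.092ms=2/7b
Σ=8b of 8 (173bpm 2/4) — PASS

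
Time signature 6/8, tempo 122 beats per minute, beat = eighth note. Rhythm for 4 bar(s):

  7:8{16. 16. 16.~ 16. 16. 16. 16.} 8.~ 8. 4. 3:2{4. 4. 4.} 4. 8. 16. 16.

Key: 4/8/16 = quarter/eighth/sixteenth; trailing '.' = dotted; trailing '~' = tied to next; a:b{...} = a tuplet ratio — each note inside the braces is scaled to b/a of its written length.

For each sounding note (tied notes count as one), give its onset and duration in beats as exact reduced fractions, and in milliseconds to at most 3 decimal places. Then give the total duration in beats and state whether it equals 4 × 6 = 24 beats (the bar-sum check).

1) 0.0ms=0b +421.546ms=6/7b
2) 421.546ms=6/7b +421.546ms=6/7b
3) 843.091ms=12/7b +843.091ms=12/7b
4) 1686.183ms=24/7b +421.546ms=6/7b
5) 2107.728ms=30/7b +421.546ms=6/7b
6) 2529.274ms=36/7b +421.546ms=6/7b
7) 2950.82ms=6b +1475.41ms=3b
8) 4426.23ms=9b +1475.41ms=3b
9) 5901.639ms=12b +983.607ms=2b
10) 6885.246ms=14b +983.607ms=2b
11) 7868.852ms=16b +983.607ms=2b
12) 8852.459ms=18b +1475.41ms=3b
13) 10327.869ms=21b +737.705ms=3/2b
14) 11065.574ms=45/2b +368.852ms=3/4b
15) 11434.426ms=93/4b +368.852ms=3/4b
Σ=24b of 24 (122bpm 6/8) — PASS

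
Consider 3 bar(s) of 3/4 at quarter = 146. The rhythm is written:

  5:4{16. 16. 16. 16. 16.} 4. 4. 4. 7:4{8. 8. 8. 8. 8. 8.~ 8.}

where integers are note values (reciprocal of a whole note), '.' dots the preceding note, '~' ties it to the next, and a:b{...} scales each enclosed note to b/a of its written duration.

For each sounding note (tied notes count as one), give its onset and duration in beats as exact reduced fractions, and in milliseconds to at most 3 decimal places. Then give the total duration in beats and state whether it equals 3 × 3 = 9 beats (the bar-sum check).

1) 0.0ms=0b +123.288ms=3/10b
2) 123.288ms=3/10b +123.288ms=3/10b
3) 246.575ms=3/5b +123.288ms=3/10b
4) 369.863ms=9/10b +123.288ms=3/10b
5) 493.151ms=6/5b +123.288ms=3/10b
6) 616.438ms=3/2b +616.438ms=3/2b
7) 1232.877ms=3b +616.438ms=3/2b
8) 1849.315ms=9/2b +616.438ms=3/2b
9) 2465.753ms=6b +176.125ms=3/7b
10) 2641.879ms=45/7b +176.125ms=3/7b
11) 2818.004ms=48/7b +176.125ms=3/7b
12) 2994.129ms=51/7b +176.125ms=3/7b
13) 3170.254ms=54/7b +176.125ms=3/7b
14) 3346.38ms=57/7b +352.25ms=6/7b
Σ=9b of 9 (146bpm 3/4) — PASS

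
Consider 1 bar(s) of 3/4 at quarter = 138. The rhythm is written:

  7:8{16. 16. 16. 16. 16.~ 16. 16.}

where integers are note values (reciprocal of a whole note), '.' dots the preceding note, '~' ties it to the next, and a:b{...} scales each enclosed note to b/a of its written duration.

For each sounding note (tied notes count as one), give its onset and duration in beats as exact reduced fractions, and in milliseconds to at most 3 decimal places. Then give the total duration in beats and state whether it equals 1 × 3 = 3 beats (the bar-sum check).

1) 0.0ms=0b +186.335ms=3/7b
2) 186.335ms=3/7b +186.335ms=3/7b
3) 372.671ms=6/7b +186.335ms=3/7b
4) 559.006ms=9/7b +186.335ms=3/7b
5) 745.342ms=12/7b +372.671ms=6/7b
6) 1118.012ms=18/7b +186.335ms=3/7b
Σ=3b of 3 (138bpm 3/4) — PASS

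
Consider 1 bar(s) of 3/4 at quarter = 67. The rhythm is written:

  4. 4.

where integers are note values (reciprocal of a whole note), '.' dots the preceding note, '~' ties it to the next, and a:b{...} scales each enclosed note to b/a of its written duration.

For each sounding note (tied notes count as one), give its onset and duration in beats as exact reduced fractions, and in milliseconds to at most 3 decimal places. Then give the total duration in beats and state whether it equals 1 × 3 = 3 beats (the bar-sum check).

1) 0.0ms=0b +1343.284ms=3/2b
2) 1343.284ms=3/2b +1343.284ms=3/2b
Σ=3b of 3 (67bpm 3/4) — PASS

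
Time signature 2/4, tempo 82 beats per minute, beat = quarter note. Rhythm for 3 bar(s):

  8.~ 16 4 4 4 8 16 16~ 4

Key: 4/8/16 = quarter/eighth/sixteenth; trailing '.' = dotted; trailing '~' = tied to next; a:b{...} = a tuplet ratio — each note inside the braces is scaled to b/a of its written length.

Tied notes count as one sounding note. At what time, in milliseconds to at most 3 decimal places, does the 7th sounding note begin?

note 7 onset = 19/4b = 3475.61ms

1. 0.0ms @ 0 + 731.707ms (1)
2. 731.707ms @ 1 + 731.707ms (1)
3. 1463.415ms @ 2 + 731.707ms (1)
4. 2195.122ms @ 3 + 731.707ms (1)
5. 2926.829ms @ 4 + 365.854ms (1/2)
6. 3292.683ms @ 9/2 + 182.927ms (1/4)
7. 3475.61ms @ 19/4 + 914.634ms (5/4)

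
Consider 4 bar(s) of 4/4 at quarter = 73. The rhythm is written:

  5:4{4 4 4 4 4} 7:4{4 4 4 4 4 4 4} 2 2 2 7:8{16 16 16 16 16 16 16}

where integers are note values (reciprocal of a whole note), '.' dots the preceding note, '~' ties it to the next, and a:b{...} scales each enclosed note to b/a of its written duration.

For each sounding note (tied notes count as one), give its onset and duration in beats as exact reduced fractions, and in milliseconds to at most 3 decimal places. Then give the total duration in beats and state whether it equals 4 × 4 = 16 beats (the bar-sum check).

1) 0.0ms=0b +657.534ms=4/5b
2) 657.534ms=4/5b +657.534ms=4/5b
3) 1315.068ms=8/5b +657.534ms=4/5b
4) 1972.603ms=12/5b +657.534ms=4/5b
5) 2630.137ms=16/5b +657.534ms=4/5b
6) 3287.671ms=4b +469.667ms=4/7b
7) 3757.339ms=32/7b +469.667ms=4/7b
8) 4227.006ms=36/7b +469.667ms=4/7b
9) 4696.673ms=40/7b +469.667ms=4/7b
10) 5166.341ms=44/7b +469.667ms=4/7b
11) 5636.008ms=48/7b +469.667ms=4/7b
12) 6105.675ms=52/7b +469.667ms=4/7b
13) 6575.342ms=8b +1643.836ms=2b
14) 8219.178ms=10b +1643.836ms=2b
15) 9863.014ms=12b +1643.836ms=2b
16) 11506.849ms=14b +234.834ms=2/7b
17) 11741.683ms=100/7b +234.834ms=2/7b
18) 11976.517ms=102/7b +234.834ms=2/7b
19) 12211.35ms=104/7b +234.834ms=2/7b
20) 12446.184ms=106/7b +234.834ms=2/7b
21) 12681.018ms=108/7b +234.834ms=2/7b
22) 12915.851ms=110/7b +234.834ms=2/7b
Σ=16b of 16 (73bpm 4/4) — PASS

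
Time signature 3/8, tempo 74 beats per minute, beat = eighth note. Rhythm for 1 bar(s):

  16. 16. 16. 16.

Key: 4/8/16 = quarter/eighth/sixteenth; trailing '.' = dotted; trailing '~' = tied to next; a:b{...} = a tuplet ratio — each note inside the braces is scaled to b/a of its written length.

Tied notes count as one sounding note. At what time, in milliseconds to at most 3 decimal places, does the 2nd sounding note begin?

note 2 onset = 3/4b = 608.108ms

1. 0.0ms @ 0 + 608.108ms (3/4)
2. 608.108ms @ 3/4 + 608.108ms (3/4)
3. 1216.216ms @ 3/2 + 608.108ms (3/4)
4. 1824.324ms @ 9/4 + 608.108ms (3/4)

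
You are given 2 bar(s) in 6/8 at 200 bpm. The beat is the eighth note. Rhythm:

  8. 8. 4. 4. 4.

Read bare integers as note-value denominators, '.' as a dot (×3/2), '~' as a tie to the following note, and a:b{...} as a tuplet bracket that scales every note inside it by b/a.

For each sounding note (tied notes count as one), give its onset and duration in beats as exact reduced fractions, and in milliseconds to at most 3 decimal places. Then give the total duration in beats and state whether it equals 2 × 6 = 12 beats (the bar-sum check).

1) 0.0ms=0b +450.0ms=3/2b
2) 450.0ms=3/2b +450.0ms=3/2b
3) 900.0ms=3b +900.0ms=3b
4) 1800.0ms=6b +900.0ms=3b
5) 2700.0ms=9b +900.0ms=3b
Σ=12b of 12 (200bpm 6/8) — PASS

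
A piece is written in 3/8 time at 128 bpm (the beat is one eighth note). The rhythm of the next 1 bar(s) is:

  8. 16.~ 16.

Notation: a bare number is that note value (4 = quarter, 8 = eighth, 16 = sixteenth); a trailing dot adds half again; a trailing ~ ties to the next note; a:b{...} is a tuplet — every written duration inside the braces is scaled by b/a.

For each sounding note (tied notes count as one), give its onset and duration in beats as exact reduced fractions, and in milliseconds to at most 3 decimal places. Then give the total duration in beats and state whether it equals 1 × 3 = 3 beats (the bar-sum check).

1) 0.0ms=0b +703.125ms=3/2b
2) 703.125ms=3/2b +703.125ms=3/2b
Σ=3b of 3 (128bpm 3/8) — PASS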